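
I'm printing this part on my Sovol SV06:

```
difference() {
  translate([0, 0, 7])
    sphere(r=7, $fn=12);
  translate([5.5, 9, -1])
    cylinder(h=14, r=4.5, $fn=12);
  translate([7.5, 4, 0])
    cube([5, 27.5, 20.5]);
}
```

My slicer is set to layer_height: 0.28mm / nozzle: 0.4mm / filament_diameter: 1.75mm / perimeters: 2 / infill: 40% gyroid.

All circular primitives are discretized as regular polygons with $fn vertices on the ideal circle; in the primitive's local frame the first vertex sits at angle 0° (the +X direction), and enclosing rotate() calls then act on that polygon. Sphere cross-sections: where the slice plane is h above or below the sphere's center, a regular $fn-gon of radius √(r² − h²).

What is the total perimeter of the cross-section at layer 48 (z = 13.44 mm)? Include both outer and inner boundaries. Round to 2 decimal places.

17.04 mm

At z = 13.44 mm: the sphere: section is a regular 12-gon, circumradius = √(r²−h²) = √(7²−6.44²) = 2.743 (perimeter = 2·12·2.743·sin(180°/12) = 17.04 mm); the cylinder at (5.5, 9) is absent (z outside [-1, 13]); the 5×27.5 cube at (7.5, 4) contributes its full rectangle (perimeter 65.00 mm); Subtracting the remaining from the first: starting from the r=7 sphere, the 5×27.5 cube at (7.5, 4) misses the remaining region (no effect) — boundary = 17.04 mm. Overall, the cross-section is a single solid region. Total boundary length (outer) = 17.04 mm.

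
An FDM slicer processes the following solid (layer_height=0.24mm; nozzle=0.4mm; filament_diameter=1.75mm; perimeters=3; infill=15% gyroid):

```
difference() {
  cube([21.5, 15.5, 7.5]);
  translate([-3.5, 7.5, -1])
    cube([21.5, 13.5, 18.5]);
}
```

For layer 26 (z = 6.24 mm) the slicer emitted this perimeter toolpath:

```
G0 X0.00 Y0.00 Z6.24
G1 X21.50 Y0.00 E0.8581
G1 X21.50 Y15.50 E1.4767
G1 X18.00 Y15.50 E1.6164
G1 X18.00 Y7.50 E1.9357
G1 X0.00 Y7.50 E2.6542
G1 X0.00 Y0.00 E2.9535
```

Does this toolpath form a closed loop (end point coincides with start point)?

Start point (G0): (0.00, 0.00). End point (last G1): the path returns to the start — closed.

yes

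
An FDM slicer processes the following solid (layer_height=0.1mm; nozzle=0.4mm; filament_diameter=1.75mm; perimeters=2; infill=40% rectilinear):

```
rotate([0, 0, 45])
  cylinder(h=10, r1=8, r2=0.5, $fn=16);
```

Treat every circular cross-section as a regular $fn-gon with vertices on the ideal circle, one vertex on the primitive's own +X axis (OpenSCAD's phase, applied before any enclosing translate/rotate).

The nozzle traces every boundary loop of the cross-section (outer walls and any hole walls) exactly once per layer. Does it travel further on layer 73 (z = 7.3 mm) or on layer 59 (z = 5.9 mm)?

layer 59 (z = 5.9 mm)

Layer 73 (z = 7.3): the cone (r1=8→r2=0.5) has section circumradius 2.525 here — a regular 16-gon (perimeter = 2·16·2.525·sin(180°/16) = 15.76 mm); (whole slice rotated 45° about Z — lengths, areas and connectivity unchanged). So its perimeter = 15.76 mm. Layer 59 (z = 5.9): the cone: at t=0.590 of its height the radius interpolates to r₁+(r₂−r₁)t = 3.575, giving a regular 16-gon of that circumradius (perimeter = 2·16·3.575·sin(180°/16) = 22.32 mm); (whole slice rotated 45° about Z — lengths, areas and connectivity unchanged). So its perimeter = 22.32 mm. Layer 59 is larger (22.32 vs 15.76 mm).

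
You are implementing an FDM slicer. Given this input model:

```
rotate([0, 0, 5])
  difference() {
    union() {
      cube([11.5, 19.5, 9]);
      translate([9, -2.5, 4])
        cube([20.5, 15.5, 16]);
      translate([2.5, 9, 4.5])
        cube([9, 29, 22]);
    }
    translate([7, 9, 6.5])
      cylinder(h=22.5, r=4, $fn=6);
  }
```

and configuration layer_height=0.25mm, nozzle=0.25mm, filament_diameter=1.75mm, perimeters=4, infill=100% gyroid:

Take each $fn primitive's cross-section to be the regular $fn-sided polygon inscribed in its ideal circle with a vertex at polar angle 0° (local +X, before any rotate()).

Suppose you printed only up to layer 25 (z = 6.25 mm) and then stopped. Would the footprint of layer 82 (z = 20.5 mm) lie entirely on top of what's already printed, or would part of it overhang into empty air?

Compare the two slices. At z = 6.25: the cube (footprint 11.5×19.5) is included at this height (area 224.25 mm²); the 20.5×15.5 cube at (9, -2.5) contributes its full rectangle (area 317.75 mm²); the 9×29 cube at (2.5, 9) contributes its full rectangle (area 261.00 mm²); Taking the union: the regions partially overlap — summed areas 803.00 mm² minus the doubly-counted overlap 127.00 mm² gives 676.00 mm² — area = 676.00 mm²; the cylinder at (7, 9) does not reach this height (z outside [6.5, 29]); Subtracting the remaining from the first: none of the subtracted shapes is present at this height, so the result so far is unchanged — area = 676.00 mm²; (whole slice rotated 5° about Z — lengths, areas and connectivity unchanged). At z = 20.5: the cube is absent (z outside [0, 9]); the cube at (9, -2.5) does not reach this height (z outside [4, 20]); the 9×29 cube at (2.5, 9) contributes its full rectangle (area 261.00 mm²); Combining (union): only the 9×29 cube at (2.5, 9) is present, so the union is just that shape — area = 261.00 mm²; the r=4 cylinder at (7, 9) gives a regular 6-gon of circumradius 4 (constant along its height) (area = (6/2)·4.000²·sin(360°/6) = 41.57 mm²); Taking the first minus the rest: starting from the result so far (261.00 mm²), the r=4 cylinder at (7, 9) partially overlaps it — only the 20.78 mm² overlap (of its 41.57 mm²) is removed, clipping the outline — area = 240.22 mm²; (whole slice rotated 5° about Z — lengths, areas and connectivity unchanged). Checking containment: the cross-section at z = 20.5 is a subset of the cross-section at z = 6.25.

entirely on top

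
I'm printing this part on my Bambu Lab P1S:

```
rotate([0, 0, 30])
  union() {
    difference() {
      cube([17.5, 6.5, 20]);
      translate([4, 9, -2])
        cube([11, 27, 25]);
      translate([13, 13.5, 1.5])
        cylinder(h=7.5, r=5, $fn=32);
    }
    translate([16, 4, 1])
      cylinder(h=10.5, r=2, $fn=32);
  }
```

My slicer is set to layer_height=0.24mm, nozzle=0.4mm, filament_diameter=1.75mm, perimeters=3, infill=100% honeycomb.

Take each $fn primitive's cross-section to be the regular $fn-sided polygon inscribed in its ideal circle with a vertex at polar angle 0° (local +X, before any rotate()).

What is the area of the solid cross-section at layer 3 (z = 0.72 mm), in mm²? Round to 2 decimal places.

113.75 mm²

At z = 0.72 mm: the cube (footprint 17.5×6.5) is included at this height (area 113.75 mm²); the cube at (4, 9) (footprint 11×27) is included at this height (area 297.00 mm²); the cylinder at (13, 13.5) does not reach this height (z outside [1.5, 9]); Subtracting the remaining from the first: starting from the 17.5×6.5 cube (113.75 mm²), the 11×27 cube at (4, 9) misses the remaining region (no effect) — area = 113.75 mm²; the cylinder at (16, 4) does not reach this height (z outside [1, 11.5]); Taking the union: only the result so far is present, so the union is just that shape — area = 113.75 mm²; (rotated 30° about Z; rotation is an isometry so areas/perimeters/island counts are preserved). Overall, the cross-section is a single solid region. Net area = 113.75 mm².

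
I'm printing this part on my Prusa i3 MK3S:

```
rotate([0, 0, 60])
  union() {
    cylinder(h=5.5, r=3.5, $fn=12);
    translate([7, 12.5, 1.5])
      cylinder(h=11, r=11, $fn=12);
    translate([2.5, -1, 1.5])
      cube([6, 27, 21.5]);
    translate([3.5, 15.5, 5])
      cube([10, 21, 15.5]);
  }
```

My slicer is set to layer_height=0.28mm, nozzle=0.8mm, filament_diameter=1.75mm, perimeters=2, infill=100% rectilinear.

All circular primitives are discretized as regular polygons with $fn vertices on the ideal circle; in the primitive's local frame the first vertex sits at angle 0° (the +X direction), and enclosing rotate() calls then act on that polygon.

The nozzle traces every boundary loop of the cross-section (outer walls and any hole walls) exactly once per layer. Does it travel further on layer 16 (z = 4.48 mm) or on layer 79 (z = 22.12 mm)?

Layer 16 (z = 4.48): the r=3.5 cylinder gives a regular 12-gon of circumradius 3.5 (constant along its height) (perimeter = 2·12·3.500·sin(180°/12) = 21.74 mm); the r=11 cylinder at (7, 12.5) gives a regular 12-gon of circumradius 11 (constant along its height) (perimeter = 2·12·11.000·sin(180°/12) = 68.33 mm); the 6×27 cube at (2.5, -1) contributes its full rectangle (perimeter 66.00 mm); the cube at (3.5, 15.5) does not reach this height (z outside [5, 20.5]); Merging all regions: the regions partially overlap (shared area 128.37 mm²), so the edge portions inside another operand are dropped and the merged outline is re-measured after clipping — boundary (outer + 1 inner loop) = 93.90 mm; (whole slice rotated 60° about Z — lengths, areas and connectivity unchanged). So its perimeter = 93.90 mm. Layer 79 (z = 22.12): the cylinder is absent (z outside [0, 5.5]); the cylinder at (7, 12.5) is absent (z outside [1.5, 12.5]); the cube at (2.5, -1) (footprint 6×27) is included at this height (perimeter 66.00 mm); the cube at (3.5, 15.5) does not reach this height (z outside [5, 20.5]); Merging all regions: only the 6×27 cube at (2.5, -1) is present, so the union is just that shape — boundary = 66.00 mm; (rotated 60° about Z; rotation is an isometry so areas/perimeters/island counts are preserved). So its perimeter = 66.00 mm. Layer 16 is larger (93.90 vs 66.00 mm).

layer 16 (z = 4.48 mm)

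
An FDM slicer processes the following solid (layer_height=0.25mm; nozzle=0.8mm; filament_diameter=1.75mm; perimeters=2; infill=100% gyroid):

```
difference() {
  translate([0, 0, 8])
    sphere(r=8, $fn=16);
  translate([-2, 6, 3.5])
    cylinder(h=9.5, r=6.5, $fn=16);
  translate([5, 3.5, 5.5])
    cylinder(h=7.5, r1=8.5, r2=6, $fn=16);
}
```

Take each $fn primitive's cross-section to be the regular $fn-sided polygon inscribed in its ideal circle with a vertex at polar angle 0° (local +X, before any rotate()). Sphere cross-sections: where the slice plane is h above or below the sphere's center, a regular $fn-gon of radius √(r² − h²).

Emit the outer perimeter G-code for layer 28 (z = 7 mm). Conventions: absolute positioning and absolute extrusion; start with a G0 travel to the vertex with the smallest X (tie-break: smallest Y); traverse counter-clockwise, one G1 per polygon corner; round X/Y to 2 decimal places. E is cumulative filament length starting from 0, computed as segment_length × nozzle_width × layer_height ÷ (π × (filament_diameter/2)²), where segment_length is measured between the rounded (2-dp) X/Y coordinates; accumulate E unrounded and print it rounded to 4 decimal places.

G0 X-7.94 Y0.00 Z7.00
G1 X-7.33 Y-3.04 E0.2578
G1 X-5.61 Y-5.61 E0.5150
G1 X-3.04 Y-7.33 E0.7721
G1 X0.00 Y-7.94 E1.0299
G1 X3.04 Y-7.33 E1.2877
G1 X5.61 Y-5.61 E1.5449
G1 X6.56 Y-4.19 E1.6869
G1 X5.00 Y-4.50 E1.8192
G1 X1.94 Y-3.89 E2.0786
G1 X-0.66 Y-2.16 E2.3383
G1 X-1.79 Y-0.46 E2.5080
G1 X-2.00 Y-0.50 E2.5258
G1 X-4.49 Y-0.01 E2.7368
G1 X-6.60 Y1.40 E2.9478
G1 X-7.41 Y2.63 E3.0703
G1 X-7.94 Y0.00 E3.2934

At z = 7 mm: the r=8 sphere slices to a regular 16-gon of circumradius 7.937 (√(r²−h²) with h=1 from center); the r=6.5 cylinder at (-2, 6) gives a regular 16-gon of circumradius 6.5 (constant along its height); the cone at (5, 3.5): at t=0.200 of its height the radius interpolates to r₁+(r₂−r₁)t = 8.000, giving a regular 16-gon of that circumradius; Subtracting the remaining from the first: starting from the r=8 sphere, the r=6.5 cylinder at (-2, 6) partially overlaps it — only the 71.56 mm² overlap (of its 129.35 mm²) is removed, clipping the outline; the cone at (5, 3.5) partially overlaps it — only the 54.46 mm² overlap (of its 195.93 mm²) is removed, clipping the outline — 1 connected region. The outline is a single polygon with 16 vertices. Extrusion per mm of travel: 0.8 × 0.25 / (π × 0.875²) = 0.083150. Accumulating E over each segment gives final E = 3.2934.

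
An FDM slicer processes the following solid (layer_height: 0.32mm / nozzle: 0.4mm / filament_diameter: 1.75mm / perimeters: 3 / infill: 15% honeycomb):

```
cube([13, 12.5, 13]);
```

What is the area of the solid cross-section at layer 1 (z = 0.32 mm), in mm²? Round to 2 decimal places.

162.50 mm²

At z = 0.32 mm: the 13×12.5 cube contributes its full rectangle (area 162.50 mm²). Overall, the cross-section is a single solid region. Net area = 162.50 mm².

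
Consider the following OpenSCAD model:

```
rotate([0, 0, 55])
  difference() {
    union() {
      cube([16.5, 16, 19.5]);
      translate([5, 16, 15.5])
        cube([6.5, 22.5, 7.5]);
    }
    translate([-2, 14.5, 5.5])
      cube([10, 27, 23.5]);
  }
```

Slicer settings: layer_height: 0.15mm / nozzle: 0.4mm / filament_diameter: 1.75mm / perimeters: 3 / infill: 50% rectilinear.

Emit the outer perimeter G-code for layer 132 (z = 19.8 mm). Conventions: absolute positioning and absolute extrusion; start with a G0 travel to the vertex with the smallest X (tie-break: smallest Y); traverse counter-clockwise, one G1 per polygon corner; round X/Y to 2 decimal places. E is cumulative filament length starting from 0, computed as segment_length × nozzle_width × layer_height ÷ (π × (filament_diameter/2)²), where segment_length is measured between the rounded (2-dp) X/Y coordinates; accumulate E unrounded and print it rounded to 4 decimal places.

G0 X-26.95 Y28.64 Z19.80
G1 X-8.52 Y15.73 E0.5613
G1 X-6.51 Y18.60 E0.6487
G1 X-24.94 Y31.50 E1.2099
G1 X-26.95 Y28.64 E1.2971

At z = 19.8 mm: the cube is absent (z outside [0, 19.5]); the cube at (5, 16) is present — its section is the full 6.5×22.5 rectangle; Combining (union): only the 6.5×22.5 cube at (5, 16) is present, so the union is just that shape — 1 connected region; the 10×27 cube at (-2, 14.5) contributes its full rectangle; After the difference (first − rest): starting from that combined region, the 10×27 cube at (-2, 14.5) partially overlaps it — only the 67.50 mm² overlap (of its 270.00 mm²) is removed, clipping the outline — 1 connected region; (rotated 55° about Z; rotation is an isometry so areas/perimeters/island counts are preserved). The outline is a single polygon with 4 vertices. Extrusion per mm of travel: 0.4 × 0.15 / (π × 0.875²) = 0.024945. Accumulating E over each segment gives final E = 1.2971.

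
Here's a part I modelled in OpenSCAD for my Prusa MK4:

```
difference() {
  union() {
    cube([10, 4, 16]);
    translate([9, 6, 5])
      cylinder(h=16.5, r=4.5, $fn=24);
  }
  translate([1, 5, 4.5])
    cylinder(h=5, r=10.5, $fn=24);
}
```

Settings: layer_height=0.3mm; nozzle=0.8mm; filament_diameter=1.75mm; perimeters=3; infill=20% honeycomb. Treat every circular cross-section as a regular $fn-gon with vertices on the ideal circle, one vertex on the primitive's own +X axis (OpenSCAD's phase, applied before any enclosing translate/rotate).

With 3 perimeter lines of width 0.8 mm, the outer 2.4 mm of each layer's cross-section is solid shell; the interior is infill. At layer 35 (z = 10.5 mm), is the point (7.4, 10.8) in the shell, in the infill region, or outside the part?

At z = 10.5 mm: the cube is present — its section is the full 10×4 rectangle; the r=4.5 cylinder at (9, 6) contributes a regular 24-gon of circumradius 4.5; Taking the union: the regions partially overlap (shared area 9.52 mm²), so overlapping operands fuse into one piece — 1 connected region; the cylinder at (1, 5) is absent (z outside [4.5, 9.5]); After the difference (first − rest): none of the subtracted shapes is present at this height, so the result so far is unchanged — 1 connected region. Overall, the cross-section is a single solid region. The nearest boundary edge runs (6.75, 9.90)→(7.84, 10.35); distance from the point to it = 0.59 mm. The point is not inside any of the regions above, so it lies outside the cross-section (0.59 mm from the nearest boundary).

outside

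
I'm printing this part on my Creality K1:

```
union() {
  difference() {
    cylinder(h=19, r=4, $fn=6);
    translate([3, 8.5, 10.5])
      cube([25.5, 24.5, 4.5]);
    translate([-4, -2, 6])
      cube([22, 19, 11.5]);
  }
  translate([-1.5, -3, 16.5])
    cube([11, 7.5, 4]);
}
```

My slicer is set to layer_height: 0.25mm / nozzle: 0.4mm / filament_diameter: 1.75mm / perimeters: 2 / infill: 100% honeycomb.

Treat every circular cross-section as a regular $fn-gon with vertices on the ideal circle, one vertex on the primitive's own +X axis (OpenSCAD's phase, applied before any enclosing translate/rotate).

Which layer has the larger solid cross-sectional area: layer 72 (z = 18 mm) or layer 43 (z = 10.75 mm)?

Layer 72 (z = 18): the r=4 cylinder contributes a regular 6-gon of circumradius 4 (area = (6/2)·4.000²·sin(360°/6) = 41.57 mm²); the cube at (3, 8.5) is not intersected at this z (z outside [10.5, 15]); the cube at (-4, -2) is absent (z outside [6, 17.5]); Subtracting the remaining from the first: none of the subtracted shapes is present at this height, so the r=4 cylinder is unchanged — area = 41.57 mm²; the cube at (-1.5, -3) (footprint 11×7.5) is included at this height (area 82.50 mm²); Combining (union): the regions partially overlap — summed areas 124.07 mm² minus the doubly-counted overlap 29.49 mm² gives 94.58 mm² — area = 94.58 mm². So its area = 94.58 mm². Layer 43 (z = 10.75): the r=4 cylinder contributes a regular 6-gon of circumradius 4 (area = (6/2)·4.000²·sin(360°/6) = 41.57 mm²); the cube at (3, 8.5) (footprint 25.5×24.5) is included at this height (area 624.75 mm²); the 22×19 cube at (-4, -2) contributes its full rectangle (area 418.00 mm²); After the difference (first − rest): starting from the r=4 cylinder (41.57 mm²), the 25.5×24.5 cube at (3, 8.5) misses the remaining region (no effect); the 22×19 cube at (-4, -2) partially overlaps it — only the 34.48 mm² overlap (of its 418.00 mm²) is removed, clipping the outline — area = 7.09 mm²; the cube at (-1.5, -3) does not reach this height (z outside [16.5, 20.5]); Merging all regions: only that combined region is present, so the union is just that shape — area = 7.09 mm². So its area = 7.09 mm². Layer 72 is larger (94.58 vs 7.09 mm²).

layer 72 (z = 18 mm)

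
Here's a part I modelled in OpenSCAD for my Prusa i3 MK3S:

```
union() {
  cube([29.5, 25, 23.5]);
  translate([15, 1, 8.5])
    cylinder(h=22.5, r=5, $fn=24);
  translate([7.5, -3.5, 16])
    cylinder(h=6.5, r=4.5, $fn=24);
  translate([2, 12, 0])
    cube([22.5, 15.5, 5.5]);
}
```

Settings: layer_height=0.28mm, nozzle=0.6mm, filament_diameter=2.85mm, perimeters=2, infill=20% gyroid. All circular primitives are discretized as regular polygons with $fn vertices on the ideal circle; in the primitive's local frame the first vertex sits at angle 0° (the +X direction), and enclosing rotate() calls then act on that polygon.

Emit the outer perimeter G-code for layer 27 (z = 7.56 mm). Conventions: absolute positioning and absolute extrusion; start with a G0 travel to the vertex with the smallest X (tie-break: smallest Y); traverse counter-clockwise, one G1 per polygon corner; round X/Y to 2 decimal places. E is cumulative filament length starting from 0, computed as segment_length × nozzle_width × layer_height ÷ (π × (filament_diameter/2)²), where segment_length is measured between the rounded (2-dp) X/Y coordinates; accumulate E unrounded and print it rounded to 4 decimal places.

At z = 7.56 mm: the 29.5×25 cube contributes its full rectangle; the cylinder at (15, 1) does not reach this height (z outside [8.5, 31]); the cylinder at (7.5, -3.5) is absent (z outside [16, 22.5]); the cube at (2, 12) is not intersected at this z (z outside [0, 5.5]); Combining (union): only the 29.5×25 cube is present, so the union is just that shape — 1 connected region. The outline is a single polygon with 4 vertices. Extrusion per mm of travel: 0.6 × 0.28 / (π × 1.425²) = 0.026335. Accumulating E over each segment gives final E = 2.8705.

G0 X0.00 Y0.00 Z7.56
G1 X29.50 Y0.00 E0.7769
G1 X29.50 Y25.00 E1.4352
G1 X0.00 Y25.00 E2.2121
G1 X0.00 Y0.00 E2.8705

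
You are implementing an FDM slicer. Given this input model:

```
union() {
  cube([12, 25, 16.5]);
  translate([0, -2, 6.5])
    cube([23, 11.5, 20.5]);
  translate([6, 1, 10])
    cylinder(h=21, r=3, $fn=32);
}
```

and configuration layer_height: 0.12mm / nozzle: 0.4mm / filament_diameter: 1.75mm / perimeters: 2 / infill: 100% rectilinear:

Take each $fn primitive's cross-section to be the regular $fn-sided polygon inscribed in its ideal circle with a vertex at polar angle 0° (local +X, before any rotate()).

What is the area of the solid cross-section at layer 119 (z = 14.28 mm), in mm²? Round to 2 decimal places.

450.50 mm²

At z = 14.28 mm: the cube is present — its section is the full 12×25 rectangle (area 300.00 mm²); the cube at (0, -2) (footprint 23×11.5) is included at this height (area 264.50 mm²); the r=3 cylinder at (6, 1) contributes a regular 32-gon of circumradius 3 (area = (32/2)·3.000²·sin(360°/32) = 28.09 mm²); Merging all regions: the regions partially overlap — summed areas 592.59 mm² minus the doubly-counted overlap 142.09 mm² gives 450.50 mm² — area = 450.50 mm². Overall, the cross-section is a single solid region. Net area = 450.50 mm².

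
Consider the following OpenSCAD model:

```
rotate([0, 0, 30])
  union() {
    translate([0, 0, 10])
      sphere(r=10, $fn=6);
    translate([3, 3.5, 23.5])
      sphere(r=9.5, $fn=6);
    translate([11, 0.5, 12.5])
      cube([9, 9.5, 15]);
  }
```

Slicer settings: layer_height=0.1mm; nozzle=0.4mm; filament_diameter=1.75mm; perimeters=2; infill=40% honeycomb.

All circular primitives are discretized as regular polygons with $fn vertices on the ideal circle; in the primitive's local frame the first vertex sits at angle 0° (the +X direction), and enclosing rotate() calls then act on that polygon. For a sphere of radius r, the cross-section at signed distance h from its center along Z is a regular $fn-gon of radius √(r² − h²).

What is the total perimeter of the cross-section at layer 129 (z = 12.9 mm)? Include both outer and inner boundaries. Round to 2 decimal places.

94.42 mm

At z = 12.9 mm: the r=10 sphere contributes a regular 6-gon of circumradius √(10²−2.9²) = 9.570 (perimeter = 2·6·9.570·sin(180°/6) = 57.42 mm); the sphere at (3, 3.5) does not reach this height (|z−center|=10.600 > r=9.5); the cube at (11, 0.5) (footprint 9×9.5) is included at this height (perimeter 37.00 mm); Merging all regions: the 2 present regions are separate (no shared area or edge), so areas and boundary lengths simply add and each stays a separate island — boundary = 94.42 mm; (whole slice rotated 30° about Z — lengths, areas and connectivity unchanged). Overall, the cross-section has 2 separate islands. Total boundary length (outer) = 94.42 mm.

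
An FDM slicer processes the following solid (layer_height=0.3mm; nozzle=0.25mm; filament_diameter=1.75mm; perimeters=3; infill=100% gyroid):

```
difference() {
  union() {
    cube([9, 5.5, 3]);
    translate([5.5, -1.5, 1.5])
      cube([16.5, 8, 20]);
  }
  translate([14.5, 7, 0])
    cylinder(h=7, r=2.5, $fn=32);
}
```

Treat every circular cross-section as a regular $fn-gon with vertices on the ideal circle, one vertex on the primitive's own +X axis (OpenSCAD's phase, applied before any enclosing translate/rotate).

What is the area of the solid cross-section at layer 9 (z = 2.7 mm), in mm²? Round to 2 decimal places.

154.97 mm²

At z = 2.7 mm: the cube (footprint 9×5.5) is included at this height (area 49.50 mm²); the 16.5×8 cube at (5.5, -1.5) contributes its full rectangle (area 132.00 mm²); Combining (union): the regions partially overlap — summed areas 181.50 mm² minus the doubly-counted overlap 19.25 mm² gives 162.25 mm² — area = 162.25 mm²; the cylinder at (14.5, 7): section is a regular 32-gon, circumradius r=2.5 (area = (32/2)·2.500²·sin(360°/32) = 19.51 mm²); Taking the first minus the rest: starting from the result so far (162.25 mm²), the r=2.5 cylinder at (14.5, 7) partially overlaps it — only the 7.28 mm² overlap (of its 19.51 mm²) is removed, clipping the outline — area = 154.97 mm². Overall, the cross-section is a single solid region. Net area = 154.97 mm².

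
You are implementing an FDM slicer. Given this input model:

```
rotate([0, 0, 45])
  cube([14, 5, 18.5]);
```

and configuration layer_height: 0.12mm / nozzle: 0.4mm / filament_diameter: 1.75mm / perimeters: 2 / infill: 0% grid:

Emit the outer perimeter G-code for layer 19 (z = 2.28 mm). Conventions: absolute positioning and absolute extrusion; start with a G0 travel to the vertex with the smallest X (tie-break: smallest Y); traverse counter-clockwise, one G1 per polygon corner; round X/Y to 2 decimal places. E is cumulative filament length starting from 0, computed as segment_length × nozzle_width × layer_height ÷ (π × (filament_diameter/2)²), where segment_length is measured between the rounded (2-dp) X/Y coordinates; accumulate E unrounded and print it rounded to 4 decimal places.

At z = 2.28 mm: the 14×5 cube contributes its full rectangle; (whole slice rotated 45° about Z — lengths, areas and connectivity unchanged). The outline is a single polygon with 4 vertices. Extrusion per mm of travel: 0.4 × 0.12 / (π × 0.875²) = 0.019956. Accumulating E over each segment gives final E = 0.7586.

G0 X-3.54 Y3.54 Z2.28
G1 X0.00 Y0.00 E0.0999
G1 X9.90 Y9.90 E0.3793
G1 X6.36 Y13.44 E0.4792
G1 X-3.54 Y3.54 E0.7586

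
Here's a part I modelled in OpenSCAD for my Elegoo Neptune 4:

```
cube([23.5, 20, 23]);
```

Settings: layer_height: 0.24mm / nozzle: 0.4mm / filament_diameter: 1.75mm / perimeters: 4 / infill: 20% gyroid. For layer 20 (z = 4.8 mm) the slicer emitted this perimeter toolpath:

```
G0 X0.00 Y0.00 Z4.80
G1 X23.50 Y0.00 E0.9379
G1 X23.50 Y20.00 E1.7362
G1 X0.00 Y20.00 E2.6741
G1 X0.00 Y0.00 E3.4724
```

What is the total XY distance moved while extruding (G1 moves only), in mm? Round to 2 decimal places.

87.00 mm

Sum the Euclidean lengths of each G1 segment: total = 87.00 mm.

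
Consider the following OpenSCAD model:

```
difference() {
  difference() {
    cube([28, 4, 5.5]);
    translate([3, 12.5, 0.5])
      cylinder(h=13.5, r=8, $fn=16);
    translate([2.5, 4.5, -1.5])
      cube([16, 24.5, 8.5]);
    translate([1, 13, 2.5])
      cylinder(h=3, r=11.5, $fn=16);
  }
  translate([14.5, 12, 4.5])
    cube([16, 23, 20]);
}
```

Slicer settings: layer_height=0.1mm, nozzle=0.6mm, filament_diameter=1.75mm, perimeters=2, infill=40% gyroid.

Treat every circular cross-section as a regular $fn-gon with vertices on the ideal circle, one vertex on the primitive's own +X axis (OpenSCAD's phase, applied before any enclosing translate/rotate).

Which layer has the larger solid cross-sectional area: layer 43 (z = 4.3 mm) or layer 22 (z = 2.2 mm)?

Layer 43 (z = 4.3): the cube is present — its section is the full 28×4 rectangle (area 112.00 mm²); the r=8 cylinder at (3, 12.5) contributes a regular 16-gon of circumradius 8 (area = (16/2)·8.000²·sin(360°/16) = 195.93 mm²); the cube at (2.5, 4.5) (footprint 16×24.5) is included at this height (area 392.00 mm²); the cylinder at (1, 13): section is a regular 16-gon, circumradius r=11.5 (area = (16/2)·11.500²·sin(360°/16) = 404.88 mm²); After the difference (first − rest): starting from the 28×4 cube (112.00 mm²), the r=8 cylinder at (3, 12.5) misses the remaining region (no effect); the 16×24.5 cube at (2.5, 4.5) misses the remaining region (no effect); the r=11.5 cylinder at (1, 13) partially overlaps it — only the 13.45 mm² overlap (of its 404.88 mm²) is removed, clipping the outline — area = 98.55 mm²; the cube at (14.5, 12) does not reach this height (z outside [4.5, 24.5]); After the difference (first − rest): none of the subtracted shapes is present at this height, so the result so far is unchanged — area = 98.55 mm². So its area = 98.55 mm². Layer 22 (z = 2.2): the 28×4 cube contributes its full rectangle (area 112.00 mm²); the r=8 cylinder at (3, 12.5) gives a regular 16-gon of circumradius 8 (constant along its height) (area = (16/2)·8.000²·sin(360°/16) = 195.93 mm²); the cube at (2.5, 4.5) (footprint 16×24.5) is included at this height (area 392.00 mm²); the cylinder at (1, 13) does not reach this height (z outside [2.5, 5.5]); After the difference (first − rest): starting from the 28×4 cube (112.00 mm²), the r=8 cylinder at (3, 12.5) misses the remaining region (no effect); the 16×24.5 cube at (2.5, 4.5) misses the remaining region (no effect) — area = 112.00 mm²; the cube at (14.5, 12) is not intersected at this z (z outside [4.5, 24.5]); After the difference (first − rest): none of the subtracted shapes is present at this height, so that combined region is unchanged — area = 112.00 mm². So its area = 112.00 mm². Layer 22 is larger (112.00 vs 98.55 mm²).

layer 22 (z = 2.2 mm)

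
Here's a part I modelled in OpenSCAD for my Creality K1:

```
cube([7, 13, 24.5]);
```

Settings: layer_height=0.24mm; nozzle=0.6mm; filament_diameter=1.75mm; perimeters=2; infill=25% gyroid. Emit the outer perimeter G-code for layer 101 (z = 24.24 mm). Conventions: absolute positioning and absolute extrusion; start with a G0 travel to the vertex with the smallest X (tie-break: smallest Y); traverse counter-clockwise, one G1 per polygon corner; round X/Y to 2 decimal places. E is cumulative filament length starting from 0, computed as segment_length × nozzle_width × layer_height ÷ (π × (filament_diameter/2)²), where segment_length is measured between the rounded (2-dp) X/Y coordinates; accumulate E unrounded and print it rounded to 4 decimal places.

G0 X0.00 Y0.00 Z24.24
G1 X7.00 Y0.00 E0.4191
G1 X7.00 Y13.00 E1.1974
G1 X0.00 Y13.00 E1.6164
G1 X0.00 Y0.00 E2.3947

At z = 24.24 mm: the cube is present — its section is the full 7×13 rectangle. The outline is a single polygon with 4 vertices. Extrusion per mm of travel: 0.6 × 0.24 / (π × 0.875²) = 0.059868. Accumulating E over each segment gives final E = 2.3947.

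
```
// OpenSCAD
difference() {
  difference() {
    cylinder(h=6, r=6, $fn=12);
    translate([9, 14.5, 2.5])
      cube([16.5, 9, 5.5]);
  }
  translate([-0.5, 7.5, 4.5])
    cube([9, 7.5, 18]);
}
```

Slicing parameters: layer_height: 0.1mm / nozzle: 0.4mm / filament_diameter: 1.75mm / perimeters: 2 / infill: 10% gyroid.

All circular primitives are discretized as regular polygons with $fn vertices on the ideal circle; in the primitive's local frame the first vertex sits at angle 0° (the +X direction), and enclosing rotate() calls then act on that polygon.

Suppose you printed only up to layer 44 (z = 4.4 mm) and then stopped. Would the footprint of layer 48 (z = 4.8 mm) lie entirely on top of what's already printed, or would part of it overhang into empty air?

entirely on top

Compare the two slices. At z = 4.4: the r=6 cylinder gives a regular 12-gon of circumradius 6 (constant along its height) (area = (12/2)·6.000²·sin(360°/12) = 108.00 mm²); the 16.5×9 cube at (9, 14.5) contributes its full rectangle (area 148.50 mm²); After the difference (first − rest): starting from the r=6 cylinder (108.00 mm²), the 16.5×9 cube at (9, 14.5) misses the remaining region (no effect) — area = 108.00 mm²; the cube at (-0.5, 7.5) is not intersected at this z (z outside [4.5, 22.5]); Subtracting the remaining from the first: none of the subtracted shapes is present at this height, so that combined region is unchanged — area = 108.00 mm². At z = 4.8: the r=6 cylinder gives a regular 12-gon of circumradius 6 (constant along its height) (area = (12/2)·6.000²·sin(360°/12) = 108.00 mm²); the cube at (9, 14.5) is present — its section is the full 16.5×9 rectangle (area 148.50 mm²); After the difference (first − rest): starting from the r=6 cylinder (108.00 mm²), the 16.5×9 cube at (9, 14.5) misses the remaining region (no effect) — area = 108.00 mm²; the cube at (-0.5, 7.5) (footprint 9×7.5) is included at this height (area 67.50 mm²); Subtracting the remaining from the first: starting from the result so far (108.00 mm²), the 9×7.5 cube at (-0.5, 7.5) misses the remaining region (no effect) — area = 108.00 mm². Checking containment: the cross-section at z = 4.8 is a subset of the cross-section at z = 4.4.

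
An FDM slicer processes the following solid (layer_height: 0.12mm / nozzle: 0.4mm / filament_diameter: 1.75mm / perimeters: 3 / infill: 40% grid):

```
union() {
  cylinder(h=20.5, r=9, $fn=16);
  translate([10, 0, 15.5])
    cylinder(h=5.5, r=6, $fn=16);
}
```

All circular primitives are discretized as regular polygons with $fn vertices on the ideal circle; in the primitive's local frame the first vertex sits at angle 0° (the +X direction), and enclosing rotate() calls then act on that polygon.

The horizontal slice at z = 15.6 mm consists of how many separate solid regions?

1

At z = 15.6 mm: the r=9 cylinder contributes a regular 16-gon of circumradius 9; the r=6 cylinder at (10, 0) contributes a regular 16-gon of circumradius 6; Combining (union): the regions partially overlap (shared area 35.08 mm²), so overlapping operands fuse into one piece — 1 connected region. The result has 1 disconnected region.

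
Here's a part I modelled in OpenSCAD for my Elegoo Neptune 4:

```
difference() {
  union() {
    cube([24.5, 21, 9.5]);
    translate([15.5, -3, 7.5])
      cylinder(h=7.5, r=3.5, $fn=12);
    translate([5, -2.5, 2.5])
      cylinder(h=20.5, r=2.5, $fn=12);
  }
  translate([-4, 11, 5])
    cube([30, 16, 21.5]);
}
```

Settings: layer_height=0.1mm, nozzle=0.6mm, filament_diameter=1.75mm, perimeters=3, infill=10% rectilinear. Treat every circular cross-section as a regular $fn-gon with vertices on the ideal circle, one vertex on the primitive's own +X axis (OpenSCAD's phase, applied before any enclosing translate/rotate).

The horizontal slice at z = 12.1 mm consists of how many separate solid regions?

At z = 12.1 mm: the cube is absent (z outside [0, 9.5]); the cylinder at (15.5, -3): section is a regular 12-gon, circumradius r=3.5; the r=2.5 cylinder at (5, -2.5) contributes a regular 12-gon of circumradius 2.5; Taking the union: the 2 present regions are separate (no shared area or edge), so areas and boundary lengths simply add and each stays a separate island — 2 connected regions; the cube at (-4, 11) is present — its section is the full 30×16 rectangle; Subtracting the remaining from the first: starting from the result so far, the 30×16 cube at (-4, 11) misses the remaining region (no effect) — 2 connected regions. The result has 2 disconnected regions.

2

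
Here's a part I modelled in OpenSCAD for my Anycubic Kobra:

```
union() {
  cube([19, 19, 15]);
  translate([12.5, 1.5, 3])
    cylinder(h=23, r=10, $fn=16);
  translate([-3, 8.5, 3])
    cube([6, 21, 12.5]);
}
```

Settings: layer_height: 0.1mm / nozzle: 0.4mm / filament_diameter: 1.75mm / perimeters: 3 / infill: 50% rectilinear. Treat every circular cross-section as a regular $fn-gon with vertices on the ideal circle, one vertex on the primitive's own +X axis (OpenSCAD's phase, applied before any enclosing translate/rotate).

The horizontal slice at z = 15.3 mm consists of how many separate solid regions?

2

At z = 15.3 mm: the cube is not intersected at this z (z outside [0, 15]); the cylinder at (12.5, 1.5): section is a regular 16-gon, circumradius r=10; the cube at (-3, 8.5) (footprint 6×21) is included at this height; Combining (union): the 2 present regions are separate (no shared area or edge), so areas and boundary lengths simply add and each stays a separate island — 2 connected regions. The result has 2 disconnected regions.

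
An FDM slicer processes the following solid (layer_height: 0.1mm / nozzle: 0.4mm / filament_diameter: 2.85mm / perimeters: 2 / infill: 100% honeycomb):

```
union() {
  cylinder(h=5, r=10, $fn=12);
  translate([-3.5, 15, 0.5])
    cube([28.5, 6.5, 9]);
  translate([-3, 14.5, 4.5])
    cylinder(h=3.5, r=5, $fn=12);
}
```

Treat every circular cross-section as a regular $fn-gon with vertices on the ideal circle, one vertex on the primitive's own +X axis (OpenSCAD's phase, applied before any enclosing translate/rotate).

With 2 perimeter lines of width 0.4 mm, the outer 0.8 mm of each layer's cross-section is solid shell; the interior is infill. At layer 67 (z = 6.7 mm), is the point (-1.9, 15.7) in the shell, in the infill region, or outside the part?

infill

At z = 6.7 mm: the cylinder is not intersected at this z (z outside [0, 5]); the 28.5×6.5 cube at (-3.5, 15) contributes its full rectangle; the r=5 cylinder at (-3, 14.5) gives a regular 12-gon of circumradius 5 (constant along its height); Combining (union): the regions partially overlap (shared area 18.50 mm²), so overlapping operands fuse into one piece — 1 connected region. Overall, the cross-section is a single solid region. The nearest boundary edge runs (25.00, 15.00)→(1.87, 15.00); distance from the point to it = 3.83 mm. The point is inside the cross-section and 3.83 mm from the nearest boundary — more than the 0.8 mm shell width (2 × 0.4), so it's in the infill interior.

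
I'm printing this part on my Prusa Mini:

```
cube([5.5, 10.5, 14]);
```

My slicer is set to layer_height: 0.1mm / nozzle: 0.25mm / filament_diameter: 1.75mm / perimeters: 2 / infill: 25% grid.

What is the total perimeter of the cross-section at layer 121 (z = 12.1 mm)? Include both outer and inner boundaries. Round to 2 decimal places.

At z = 12.1 mm: the 5.5×10.5 cube contributes its full rectangle (perimeter 32.00 mm). Overall, the cross-section is a single solid region. Total boundary length (outer) = 32.00 mm.

32.00 mm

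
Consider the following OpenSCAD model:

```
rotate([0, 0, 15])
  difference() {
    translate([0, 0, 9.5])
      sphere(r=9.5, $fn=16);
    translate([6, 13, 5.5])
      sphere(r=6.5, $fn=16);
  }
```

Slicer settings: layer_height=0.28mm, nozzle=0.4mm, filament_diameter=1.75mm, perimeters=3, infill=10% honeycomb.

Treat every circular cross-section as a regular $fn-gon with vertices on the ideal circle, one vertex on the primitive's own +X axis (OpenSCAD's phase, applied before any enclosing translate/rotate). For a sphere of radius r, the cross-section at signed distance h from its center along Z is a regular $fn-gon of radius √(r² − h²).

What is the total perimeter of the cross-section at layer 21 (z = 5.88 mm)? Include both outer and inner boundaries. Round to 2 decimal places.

At z = 5.88 mm: the r=9.5 sphere slices to a regular 16-gon of circumradius 8.783 (√(r²−h²) with h=3.62 from center) (perimeter = 2·16·8.783·sin(180°/16) = 54.83 mm); the sphere at (6, 13): section is a regular 16-gon, circumradius = √(r²−h²) = √(6.5²−0.38²) = 6.489 (perimeter = 2·16·6.489·sin(180°/16) = 40.51 mm); Subtracting the remaining from the first: starting from the r=9.5 sphere, the r=6.5 sphere at (6, 13) partially overlaps it — only the 2.31 mm² overlap (of its 128.90 mm²) is removed, clipping the outline — boundary = 54.85 mm; (whole slice rotated 15° about Z — lengths, areas and connectivity unchanged). Overall, the cross-section is a single solid region. Total boundary length (outer) = 54.85 mm.

54.85 mm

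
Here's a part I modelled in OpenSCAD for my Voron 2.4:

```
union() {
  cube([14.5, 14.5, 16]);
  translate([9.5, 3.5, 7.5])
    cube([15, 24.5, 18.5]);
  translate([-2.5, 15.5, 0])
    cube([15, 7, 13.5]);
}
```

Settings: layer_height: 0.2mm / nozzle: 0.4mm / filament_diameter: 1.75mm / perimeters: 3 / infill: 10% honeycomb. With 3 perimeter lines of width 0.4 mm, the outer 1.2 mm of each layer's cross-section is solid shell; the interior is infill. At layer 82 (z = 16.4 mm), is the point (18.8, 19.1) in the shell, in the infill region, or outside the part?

At z = 16.4 mm: the cube does not reach this height (z outside [0, 16]); the cube at (9.5, 3.5) (footprint 15×24.5) is included at this height; the cube at (-2.5, 15.5) does not reach this height (z outside [0, 13.5]); Merging all regions: only the 15×24.5 cube at (9.5, 3.5) is present, so the union is just that shape — 1 connected region. Overall, the cross-section is a single solid region. The nearest boundary edge runs (24.50, 3.50)→(24.50, 28.00); distance from the point to it = 5.70 mm. The point is inside the cross-section and 5.70 mm from the nearest boundary — more than the 1.2 mm shell width (3 × 0.4), so it's in the infill interior.

infill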